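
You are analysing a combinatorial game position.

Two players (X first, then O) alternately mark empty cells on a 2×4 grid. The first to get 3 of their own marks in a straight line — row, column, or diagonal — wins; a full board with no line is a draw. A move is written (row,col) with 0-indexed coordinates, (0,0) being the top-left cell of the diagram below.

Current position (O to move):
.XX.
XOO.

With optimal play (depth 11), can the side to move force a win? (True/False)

ply 1, O at .XX./XOO. | (0,0)=-1→OXX./XOO.; (0,3)=-1→.XXO/XOO.; (1,3)=+1→.XX./XOOO*
ply 2: .XX./XOOO is terminal -1 (X); from .XX./XOO. depth 11

O winning at [.XX./XOO.]: True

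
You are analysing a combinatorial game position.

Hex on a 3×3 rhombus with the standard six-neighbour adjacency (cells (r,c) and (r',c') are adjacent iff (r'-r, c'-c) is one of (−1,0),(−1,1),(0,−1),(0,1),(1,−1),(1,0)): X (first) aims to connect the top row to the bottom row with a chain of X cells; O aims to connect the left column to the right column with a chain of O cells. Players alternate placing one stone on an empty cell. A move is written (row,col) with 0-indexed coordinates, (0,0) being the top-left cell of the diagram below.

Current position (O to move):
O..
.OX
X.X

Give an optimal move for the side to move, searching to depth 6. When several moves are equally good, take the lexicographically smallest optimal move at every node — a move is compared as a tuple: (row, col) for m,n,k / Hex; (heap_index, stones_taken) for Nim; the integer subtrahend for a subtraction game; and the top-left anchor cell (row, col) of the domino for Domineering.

O's best at [O../.OX/X.X]: (0,2)

p1 O@[O../.OX/X.X]: (0,1)[OO./.OX/X.X]-1 (0,2)[O.O/.OX/X.X]+1* (1,0)[O../OOX/X.X]-1 (2,1)[O../.OX/XOX]-1
p2 X@[O.O/.OX/X.X]: (0,1)[OXO/.OX/X.X]-1* (1,0)[O.O/XOX/X.X]-1 (2,1)[O.O/.OX/XXX]-1
p3 O@[OXO/.OX/X.X]: (1,0)[OXO/OOX/X.X]+1* (2,1)[OXO/.OX/XOX]-1
p4 X@[OXO/OOX/X.X] terminal -1; root [O../.OX/X.X] d6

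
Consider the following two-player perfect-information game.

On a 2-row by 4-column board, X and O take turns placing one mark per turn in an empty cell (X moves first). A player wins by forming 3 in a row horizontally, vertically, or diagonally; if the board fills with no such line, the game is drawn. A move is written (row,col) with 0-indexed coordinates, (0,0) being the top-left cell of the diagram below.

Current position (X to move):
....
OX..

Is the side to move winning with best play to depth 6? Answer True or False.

X winning at [..../OX..]: False

p1 X@[..../OX..]: (0,0)[X.../OX..]+0* (0,1)[.X../OX..]+0 (0,2)[..X./OX..]+0 (0,3)[...X/OX..]+0 (1,2)[..../OXX.]+0 (1,3)[..../OX.X]+0
p2 O@[X.../OX..]: (0,1)[XO../OX..]+0* (0,2)[X.O./OX..]+0 (0,3)[X..O/OX..]+0 (1,2)[X.../OXO.]+0 (1,3)[X.../OX.O]+0
p3 X@[XO../OX..]: (0,2)[XOX./OX..]+0* (0,3)[XO.X/OX..]+0 (1,2)[XO../OXX.]+0 (1,3)[XO../OX.X]+0
p4 O@[XOX./OX..]: (0,3)[XOXO/OX..]+0* (1,2)[XOX./OXO.]+0 (1,3)[XOX./OX.O]+0
p5 X@[XOXO/OX..]: (1,2)[XOXO/OXX.]+0* (1,3)[XOXO/OX.X]+0
p6 O@[XOXO/OXX.]: (1,3)[XOXO/OXXO]+0*
p7 X@[XOXO/OXXO] terminal +0; root [..../OX..] d6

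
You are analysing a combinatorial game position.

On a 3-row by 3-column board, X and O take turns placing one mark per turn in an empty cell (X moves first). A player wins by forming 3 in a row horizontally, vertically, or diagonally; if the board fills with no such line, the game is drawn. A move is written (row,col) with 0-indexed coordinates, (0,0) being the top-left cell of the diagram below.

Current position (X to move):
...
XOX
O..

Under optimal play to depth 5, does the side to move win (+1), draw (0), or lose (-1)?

value(.../XOX/O.., X) = -1

ply 1, X at .../XOX/O.. | (0,0)=-1→X../XOX/O..*; (0,1)=-1→.X./XOX/O..; (0,2)=-1→..X/XOX/O..; (2,1)=-1→.../XOX/OX.; (2,2)=-1→.../XOX/O.X
ply 2, O at X../XOX/O.. | (0,1)=+1→XO./XOX/O..*; (0,2)=+1→X.O/XOX/O..; (2,1)=+1→X../XOX/OO.; (2,2)=+1→X../XOX/O.O
ply 3, X at XO./XOX/O.. | (0,2)=-1→XOX/XOX/O..*; (2,1)=-1→XO./XOX/OX.; (2,2)=-1→XO./XOX/O.X
ply 4, O at XOX/XOX/O.. | (2,1)=+1→XOX/XOX/OO.*; (2,2)=+0→XOX/XOX/O.O
ply 5: XOX/XOX/OO. is terminal -1 (X); from .../XOX/O.. depth 5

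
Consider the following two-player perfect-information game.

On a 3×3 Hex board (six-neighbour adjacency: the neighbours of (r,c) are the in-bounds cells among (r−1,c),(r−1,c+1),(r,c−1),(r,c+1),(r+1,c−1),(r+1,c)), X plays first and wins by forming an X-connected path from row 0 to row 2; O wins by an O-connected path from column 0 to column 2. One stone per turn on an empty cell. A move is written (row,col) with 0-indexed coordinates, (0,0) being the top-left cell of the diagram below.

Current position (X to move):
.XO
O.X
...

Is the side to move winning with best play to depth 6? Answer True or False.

X winning at [.XO/O.X/...]: True

[.XO/O.X/...] X move#1: (0,0):-1/XXO/O.X/..., (1,1):+1/.XO/OXX/...*, (2,0):-1/.XO/O.X/X.., (2,1):-1/.XO/O.X/.X., (2,2):-1/.XO/O.X/..X
[.XO/OXX/...] O move#2: (0,0):-1/OXO/OXX/...*, (2,0):-1/.XO/OXX/O.., (2,1):-1/.XO/OXX/.O., (2,2):-1/.XO/OXX/..O
[OXO/OXX/...] X move#3: (2,0):+1/OXO/OXX/X..*, (2,1):+1/OXO/OXX/.X., (2,2):+1/OXO/OXX/..X
[OXO/OXX/X..] end (terminal -1, O#4); searched .XO/O.X/... to 6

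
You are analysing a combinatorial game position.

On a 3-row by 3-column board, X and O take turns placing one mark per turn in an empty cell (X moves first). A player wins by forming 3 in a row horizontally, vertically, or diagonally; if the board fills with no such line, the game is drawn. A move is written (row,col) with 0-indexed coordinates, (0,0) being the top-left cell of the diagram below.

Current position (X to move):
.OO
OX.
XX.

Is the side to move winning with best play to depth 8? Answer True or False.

[.OO/OX./XX.] X move#1: (0,0):+0/XOO/OX./XX., (1,2):-1/.OO/OXX/XX., (2,2):+1/.OO/OX./XXX*
[.OO/OX./XXX] end (terminal -1, O#2); searched .OO/OX./XX. to 8

X winning at [.OO/OX./XX.]: True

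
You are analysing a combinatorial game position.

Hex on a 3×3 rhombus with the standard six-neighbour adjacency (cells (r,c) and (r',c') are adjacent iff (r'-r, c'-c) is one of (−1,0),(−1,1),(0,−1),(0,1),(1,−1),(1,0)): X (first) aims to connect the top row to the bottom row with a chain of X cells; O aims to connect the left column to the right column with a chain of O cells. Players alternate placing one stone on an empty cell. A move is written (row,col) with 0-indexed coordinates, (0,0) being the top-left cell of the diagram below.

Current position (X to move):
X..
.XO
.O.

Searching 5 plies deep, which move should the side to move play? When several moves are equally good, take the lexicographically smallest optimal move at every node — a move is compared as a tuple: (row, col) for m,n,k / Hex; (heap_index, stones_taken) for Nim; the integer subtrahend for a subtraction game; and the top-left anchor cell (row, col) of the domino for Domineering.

[X../.XO/.O.] X move#1: (0,1):-1/XX./.XO/.O., (0,2):-1/X.X/.XO/.O., (1,0):-1/X../XXO/.O., (2,0):+1/X../.XO/XO.*, (2,2):-1/X../.XO/.OX
[X../.XO/XO.] O move#2: (0,1):-1/XO./.XO/XO.*, (0,2):-1/X.O/.XO/XO., (1,0):-1/X../OXO/XO., (2,2):-1/X../.XO/XOO
[XO./.XO/XO.] X move#3: (0,2):+1/XOX/.XO/XO.*, (1,0):+1/XO./XXO/XO., (2,2):+1/XO./.XO/XOX
[XOX/.XO/XO.] end (terminal -1, O#4); searched X../.XO/.O. to 5

X's best at [X../.XO/.O.]: (2,0)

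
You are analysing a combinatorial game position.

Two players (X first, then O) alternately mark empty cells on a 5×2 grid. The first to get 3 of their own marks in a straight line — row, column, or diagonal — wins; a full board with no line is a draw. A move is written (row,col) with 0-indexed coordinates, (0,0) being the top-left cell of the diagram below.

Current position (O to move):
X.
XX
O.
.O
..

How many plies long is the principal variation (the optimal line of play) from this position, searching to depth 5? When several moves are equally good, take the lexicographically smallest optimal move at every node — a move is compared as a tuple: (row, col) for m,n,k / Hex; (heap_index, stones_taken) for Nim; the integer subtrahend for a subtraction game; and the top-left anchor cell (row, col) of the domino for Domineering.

PV length from [X./XX/O./.O/..]: 5 plies

[X./XX/O./.O/..] O move#1: (0,1):+0/XO/XX/O./.O/..*, (2,1):+0/X./XX/OO/.O/.., (3,0):+0/X./XX/O./OO/.., (4,0):+0/X./XX/O./.O/O., (4,1):+0/X./XX/O./.O/.O
[XO/XX/O./.O/..] X move#2: (2,1):+0/XO/XX/OX/.O/..*, (3,0):+0/XO/XX/O./XO/.., (4,0):+0/XO/XX/O./.O/X., (4,1):+0/XO/XX/O./.O/.X
[XO/XX/OX/.O/..] O move#3: (3,0):+0/XO/XX/OX/OO/..*, (4,0):+0/XO/XX/OX/.O/O., (4,1):+0/XO/XX/OX/.O/.O
[XO/XX/OX/OO/..] X move#4: (4,0):+0/XO/XX/OX/OO/X.*, (4,1):-1/XO/XX/OX/OO/.X
[XO/XX/OX/OO/X.] O move#5: (4,1):+0/XO/XX/OX/OO/XO*
[XO/XX/OX/OO/XO] end (terminal +0, X#6); searched X./XX/O./.O/.. to 5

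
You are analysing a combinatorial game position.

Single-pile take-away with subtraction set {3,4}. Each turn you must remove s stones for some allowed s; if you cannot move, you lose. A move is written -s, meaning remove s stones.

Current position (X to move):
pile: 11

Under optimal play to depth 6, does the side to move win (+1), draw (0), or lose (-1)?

p1 X@[11]: -3[8]+1* -4[7]+1
p2 O@[8]: -3[5]-1* -4[4]-1
p3 X@[5]: -3[2]+1* -4[1]+1
p4 O@[2] terminal -1; root [11] d6

value(11, X) = +1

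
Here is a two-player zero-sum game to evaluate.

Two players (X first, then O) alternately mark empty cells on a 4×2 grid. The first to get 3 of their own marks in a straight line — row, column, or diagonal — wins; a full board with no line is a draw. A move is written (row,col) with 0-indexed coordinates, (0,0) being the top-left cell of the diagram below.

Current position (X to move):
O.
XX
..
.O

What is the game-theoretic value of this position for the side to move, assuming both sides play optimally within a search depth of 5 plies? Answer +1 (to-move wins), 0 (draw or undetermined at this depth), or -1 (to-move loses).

value(O./XX/../.O, X) = 0

[O./XX/../.O] X move#1: (0,1):+0/OX/XX/../.O*, (2,0):+0/O./XX/X./.O, (2,1):+0/O./XX/.X/.O, (3,0):+0/O./XX/../XO
[OX/XX/../.O] O move#2: (2,0):-1/OX/XX/O./.O, (2,1):+0/OX/XX/.O/.O*, (3,0):-1/OX/XX/../OO
[OX/XX/.O/.O] X move#3: (2,0):+0/OX/XX/XO/.O*, (3,0):+0/OX/XX/.O/XO
[OX/XX/XO/.O] O move#4: (3,0):+0/OX/XX/XO/OO*
[OX/XX/XO/OO] end (terminal +0, X#5); searched O./XX/../.O to 5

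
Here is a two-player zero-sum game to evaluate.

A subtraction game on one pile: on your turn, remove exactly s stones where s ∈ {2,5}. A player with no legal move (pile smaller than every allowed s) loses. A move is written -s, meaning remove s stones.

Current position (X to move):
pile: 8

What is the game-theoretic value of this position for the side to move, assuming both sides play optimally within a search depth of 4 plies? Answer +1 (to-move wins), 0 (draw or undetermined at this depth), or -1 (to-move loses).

[8] X move#1: -2:-1/6*, -5:-1/3
[6] O move#2: -2:+1/4*, -5:+1/1
[4] X move#3: -2:-1/2*
[2] O move#4: -2:+1/0*
[0] end (terminal -1, X#5); searched 8 to 4

value(8, X) = -1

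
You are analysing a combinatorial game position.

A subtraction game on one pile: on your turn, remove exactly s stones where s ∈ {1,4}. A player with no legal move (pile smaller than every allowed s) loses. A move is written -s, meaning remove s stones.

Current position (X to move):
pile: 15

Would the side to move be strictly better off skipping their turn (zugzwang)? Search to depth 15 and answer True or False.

zugzwang(15, X) = True

p1 X@[15]: -1[14]-1* -4[11]-1
p2 O@[14]: -1[13]-1 -4[10]+1*
p3 X@[10]: -1[9]-1* -4[6]-1
p4 O@[9]: -1[8]-1 -4[5]+1*
p5 X@[5]: -1[4]-1* -4[1]-1
p6 O@[4]: -1[3]-1 -4[0]+1*
p7 X@[0] terminal -1; root [15] d15
suppose X passes — search the same position with O to move:
pass> p1 O@[15]: -1[14]-1* -4[11]-1
pass> p2 X@[14]: -1[13]-1 -4[10]+1*
pass> p3 O@[10]: -1[9]-1* -4[6]-1
pass> p4 X@[9]: -1[8]-1 -4[5]+1*
pass> p5 O@[5]: -1[4]-1* -4[1]-1
pass> p6 X@[4]: -1[3]-1 -4[0]+1*
pass> p7 O@[0] terminal -1; root [15] d15
for X: play -1, pass +1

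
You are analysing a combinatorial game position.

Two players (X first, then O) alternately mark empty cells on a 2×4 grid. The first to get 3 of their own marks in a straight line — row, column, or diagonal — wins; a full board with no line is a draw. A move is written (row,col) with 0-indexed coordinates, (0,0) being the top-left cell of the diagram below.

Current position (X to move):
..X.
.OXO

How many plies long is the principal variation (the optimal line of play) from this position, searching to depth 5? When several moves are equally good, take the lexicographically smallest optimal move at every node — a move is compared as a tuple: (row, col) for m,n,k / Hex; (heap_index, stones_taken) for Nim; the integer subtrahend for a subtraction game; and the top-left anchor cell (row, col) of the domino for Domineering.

p1 X@[..X./.OXO]: (0,0)[X.X./.OXO]+0 (0,1)[.XX./.OXO]+1* (0,3)[..XX/.OXO]+0 (1,0)[..X./XOXO]+0
p2 O@[.XX./.OXO]: (0,0)[OXX./.OXO]-1* (0,3)[.XXO/.OXO]-1 (1,0)[.XX./OOXO]-1
p3 X@[OXX./.OXO]: (0,3)[OXXX/.OXO]+1* (1,0)[OXX./XOXO]+0
p4 O@[OXXX/.OXO] terminal -1; root [..X./.OXO] d5

PV length from [..X./.OXO]: 3 plies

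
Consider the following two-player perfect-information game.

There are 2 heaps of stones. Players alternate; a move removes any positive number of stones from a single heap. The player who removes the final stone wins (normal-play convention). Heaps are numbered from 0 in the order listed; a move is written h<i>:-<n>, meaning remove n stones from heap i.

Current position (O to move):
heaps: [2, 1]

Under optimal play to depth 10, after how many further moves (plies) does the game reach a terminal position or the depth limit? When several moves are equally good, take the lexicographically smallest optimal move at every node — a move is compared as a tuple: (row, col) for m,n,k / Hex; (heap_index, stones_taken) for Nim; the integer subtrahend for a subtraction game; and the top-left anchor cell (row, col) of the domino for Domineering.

p1 O@[(2,1)]: h0:-1[(1,1)]+1* h0:-2[(0,1)]-1 h1:-1[(2,0)]-1
p2 X@[(1,1)]: h0:-1[(0,1)]-1* h1:-1[(1,0)]-1
p3 O@[(0,1)]: h1:-1[(0,0)]+1*
p4 X@[(0,0)] terminal -1; root [(2,1)] d10

PV length from [(2,1)]: 3 plies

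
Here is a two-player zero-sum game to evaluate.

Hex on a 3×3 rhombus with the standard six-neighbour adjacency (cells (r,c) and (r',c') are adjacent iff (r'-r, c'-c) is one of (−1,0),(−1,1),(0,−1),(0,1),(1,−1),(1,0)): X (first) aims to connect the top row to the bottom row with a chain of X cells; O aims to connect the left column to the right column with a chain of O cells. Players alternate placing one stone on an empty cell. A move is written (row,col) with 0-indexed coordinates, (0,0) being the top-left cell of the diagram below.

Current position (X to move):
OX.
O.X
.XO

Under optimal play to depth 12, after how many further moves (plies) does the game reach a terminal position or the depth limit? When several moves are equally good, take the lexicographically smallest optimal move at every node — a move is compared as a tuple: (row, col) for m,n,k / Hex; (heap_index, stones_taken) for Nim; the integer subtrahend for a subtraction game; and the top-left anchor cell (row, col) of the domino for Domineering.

[OX./O.X/.XO] X move#1: (0,2):+1/OXX/O.X/.XO*, (1,1):+1/OX./OXX/.XO, (2,0):+1/OX./O.X/XXO
[OXX/O.X/.XO] end (terminal -1, O#2); searched OX./O.X/.XO to 12

PV length from [OX./O.X/.XO]: 1 ply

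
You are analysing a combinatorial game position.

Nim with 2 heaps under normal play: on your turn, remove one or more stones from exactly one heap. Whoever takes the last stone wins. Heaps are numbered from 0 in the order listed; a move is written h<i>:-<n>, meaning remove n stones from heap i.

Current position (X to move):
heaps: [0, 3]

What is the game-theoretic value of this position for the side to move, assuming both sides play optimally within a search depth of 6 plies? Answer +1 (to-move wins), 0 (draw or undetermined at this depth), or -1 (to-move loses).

value((0,3), X) = +1

ply 1, X at (0,3) | h1:-1=-1→(0,2); h1:-2=-1→(0,1); h1:-3=+1→(0,0)*
ply 2: (0,0) is terminal -1 (O); from (0,3) depth 6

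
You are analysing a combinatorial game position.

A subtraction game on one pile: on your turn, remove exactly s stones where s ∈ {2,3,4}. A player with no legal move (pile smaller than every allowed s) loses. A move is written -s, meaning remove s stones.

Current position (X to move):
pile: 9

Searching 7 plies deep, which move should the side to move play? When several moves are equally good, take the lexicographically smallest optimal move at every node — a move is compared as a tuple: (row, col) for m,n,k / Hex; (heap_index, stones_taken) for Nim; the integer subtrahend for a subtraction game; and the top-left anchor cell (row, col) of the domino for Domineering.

[9] X move#1: -2:+1/7*, -3:+1/6, -4:-1/5
[7] O move#2: -2:-1/5*, -3:-1/4, -4:-1/3
[5] X move#3: -2:-1/3, -3:-1/2, -4:+1/1*
[1] end (terminal -1, O#4); searched 9 to 7

X's best at [9]: -2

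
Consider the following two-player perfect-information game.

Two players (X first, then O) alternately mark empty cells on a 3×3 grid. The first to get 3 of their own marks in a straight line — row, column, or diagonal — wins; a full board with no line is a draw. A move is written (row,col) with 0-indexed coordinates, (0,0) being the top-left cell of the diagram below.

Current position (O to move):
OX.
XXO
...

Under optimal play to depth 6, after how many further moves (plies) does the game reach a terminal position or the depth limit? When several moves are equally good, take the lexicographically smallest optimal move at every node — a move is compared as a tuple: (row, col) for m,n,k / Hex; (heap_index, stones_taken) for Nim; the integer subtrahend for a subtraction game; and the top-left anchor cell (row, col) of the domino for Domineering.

[OX./XXO/...] O move#1: (0,2):-1/OXO/XXO/..., (2,0):-1/OX./XXO/O.., (2,1):+0/OX./XXO/.O.*, (2,2):-1/OX./XXO/..O
[OX./XXO/.O.] X move#2: (0,2):+0/OXX/XXO/.O.*, (2,0):+0/OX./XXO/XO., (2,2):+0/OX./XXO/.OX
[OXX/XXO/.O.] O move#3: (2,0):+0/OXX/XXO/OO.*, (2,2):-1/OXX/XXO/.OO
[OXX/XXO/OO.] X move#4: (2,2):+0/OXX/XXO/OOX*
[OXX/XXO/OOX] end (terminal +0, O#5); searched OX./XXO/... to 6

PV length from [OX./XXO/...]: 4 plies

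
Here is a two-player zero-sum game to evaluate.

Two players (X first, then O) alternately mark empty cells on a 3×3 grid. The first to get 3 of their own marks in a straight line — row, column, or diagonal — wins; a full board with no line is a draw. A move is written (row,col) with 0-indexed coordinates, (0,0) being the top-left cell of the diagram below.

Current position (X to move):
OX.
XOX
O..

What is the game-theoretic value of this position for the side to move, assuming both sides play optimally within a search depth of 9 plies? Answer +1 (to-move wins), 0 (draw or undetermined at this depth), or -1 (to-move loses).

value(OX./XOX/O.., X) = -1

[OX./XOX/O..] X move#1: (0,2):-1/OXX/XOX/O..*, (2,1):-1/OX./XOX/OX., (2,2):-1/OX./XOX/O.X
[OXX/XOX/O..] O move#2: (2,1):-1/OXX/XOX/OO., (2,2):+1/OXX/XOX/O.O*
[OXX/XOX/O.O] end (terminal -1, X#3); searched OX./XOX/O.. to 9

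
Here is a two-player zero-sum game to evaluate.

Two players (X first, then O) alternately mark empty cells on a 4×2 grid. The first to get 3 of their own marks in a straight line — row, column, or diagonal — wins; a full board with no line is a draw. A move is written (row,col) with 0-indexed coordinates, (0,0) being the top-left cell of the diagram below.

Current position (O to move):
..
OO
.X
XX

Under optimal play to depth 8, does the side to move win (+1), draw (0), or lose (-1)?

ply 1, O at ../OO/.X/XX | (0,0)=+0→O./OO/.X/XX*; (0,1)=+0→.O/OO/.X/XX; (2,0)=+0→../OO/OX/XX
ply 2, X at O./OO/.X/XX | (0,1)=-1→OX/OO/.X/XX; (2,0)=+0→O./OO/XX/XX*
ply 3, O at O./OO/XX/XX | (0,1)=+0→OO/OO/XX/XX*
ply 4: OO/OO/XX/XX is terminal +0 (X); from ../OO/.X/XX depth 8

value(../OO/.X/XX, O) = 0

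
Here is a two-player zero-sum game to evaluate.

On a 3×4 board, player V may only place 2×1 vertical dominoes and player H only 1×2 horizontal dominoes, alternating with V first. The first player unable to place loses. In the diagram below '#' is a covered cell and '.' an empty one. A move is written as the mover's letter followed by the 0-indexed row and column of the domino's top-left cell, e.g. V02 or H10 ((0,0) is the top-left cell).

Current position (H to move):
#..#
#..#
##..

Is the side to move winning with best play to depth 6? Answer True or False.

p1 H@[#..#/#..#/##..]: H01[####/#..#/##..]-1 H11[#..#/####/##..]+1* H22[#..#/#..#/####]-1
p2 V@[#..#/####/##..] terminal -1; root [#..#/#..#/##..] d6

H winning at [#..#/#..#/##..]: True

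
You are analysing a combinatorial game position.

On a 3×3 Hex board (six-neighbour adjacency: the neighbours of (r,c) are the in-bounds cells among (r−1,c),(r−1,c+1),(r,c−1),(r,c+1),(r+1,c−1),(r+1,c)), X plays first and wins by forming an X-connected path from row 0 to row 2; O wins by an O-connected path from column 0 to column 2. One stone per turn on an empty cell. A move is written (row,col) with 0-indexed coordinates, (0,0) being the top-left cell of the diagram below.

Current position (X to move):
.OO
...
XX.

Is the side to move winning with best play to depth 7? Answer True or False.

X winning at [.OO/.../XX.]: False

ply 1, X at .OO/.../XX. | (0,0)=-1→XOO/.../XX.*; (1,0)=-1→.OO/X../XX.; (1,1)=-1→.OO/.X./XX.; (1,2)=-1→.OO/..X/XX.; (2,2)=-1→.OO/.../XXX
ply 2, O at XOO/.../XX. | (1,0)=+1→XOO/O../XX.*; (1,1)=-1→XOO/.O./XX.; (1,2)=-1→XOO/..O/XX.; (2,2)=-1→XOO/.../XXO
ply 3: XOO/O../XX. is terminal -1 (X); from .OO/.../XX. depth 7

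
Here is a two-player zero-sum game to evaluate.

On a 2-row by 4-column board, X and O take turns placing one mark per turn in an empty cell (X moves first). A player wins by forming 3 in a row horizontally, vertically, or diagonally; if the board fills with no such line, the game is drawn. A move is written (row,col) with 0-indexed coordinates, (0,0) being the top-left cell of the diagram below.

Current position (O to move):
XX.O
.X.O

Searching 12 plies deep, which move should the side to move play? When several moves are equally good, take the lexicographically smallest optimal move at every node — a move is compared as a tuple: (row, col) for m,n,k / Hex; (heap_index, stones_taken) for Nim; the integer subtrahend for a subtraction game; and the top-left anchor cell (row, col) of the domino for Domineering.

p1 O@[XX.O/.X.O]: (0,2)[XXOO/.X.O]+0* (1,0)[XX.O/OX.O]-1 (1,2)[XX.O/.XOO]-1
p2 X@[XXOO/.X.O]: (1,0)[XXOO/XX.O]+0* (1,2)[XXOO/.XXO]+0
p3 O@[XXOO/XX.O]: (1,2)[XXOO/XXOO]+0*
p4 X@[XXOO/XXOO] terminal +0; root [XX.O/.X.O] d12

O's best at [XX.O/.X.O]: (0,2)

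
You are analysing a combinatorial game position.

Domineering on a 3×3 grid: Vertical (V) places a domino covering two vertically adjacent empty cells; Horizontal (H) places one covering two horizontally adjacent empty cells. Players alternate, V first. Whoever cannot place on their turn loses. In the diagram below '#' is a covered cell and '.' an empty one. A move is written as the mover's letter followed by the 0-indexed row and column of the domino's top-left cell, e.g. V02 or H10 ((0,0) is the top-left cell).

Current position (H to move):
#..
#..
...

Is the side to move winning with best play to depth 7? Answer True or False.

H winning at [#../#../...]: True

p1 H@[#../#../...]: H01[###/#../...]-1 H11[#../###/...]+1* H20[#../#../##.]-1 H21[#../#../.##]-1
p2 V@[#../###/...] terminal -1; root [#../#../...] d7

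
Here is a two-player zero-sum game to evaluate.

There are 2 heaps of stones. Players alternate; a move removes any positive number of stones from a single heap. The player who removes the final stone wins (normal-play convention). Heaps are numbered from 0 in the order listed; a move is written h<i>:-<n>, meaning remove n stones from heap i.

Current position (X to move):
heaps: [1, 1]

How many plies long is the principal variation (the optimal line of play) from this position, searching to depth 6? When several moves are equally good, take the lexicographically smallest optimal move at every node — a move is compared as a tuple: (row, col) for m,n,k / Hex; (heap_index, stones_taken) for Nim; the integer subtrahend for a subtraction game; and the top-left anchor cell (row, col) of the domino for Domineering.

PV length from [(1,1)]: 2 plies

[(1,1)] X move#1: h0:-1:-1/(0,1)*, h1:-1:-1/(1,0)
[(0,1)] O move#2: h1:-1:+1/(0,0)*
[(0,0)] end (terminal -1, X#3); searched (1,1) to 6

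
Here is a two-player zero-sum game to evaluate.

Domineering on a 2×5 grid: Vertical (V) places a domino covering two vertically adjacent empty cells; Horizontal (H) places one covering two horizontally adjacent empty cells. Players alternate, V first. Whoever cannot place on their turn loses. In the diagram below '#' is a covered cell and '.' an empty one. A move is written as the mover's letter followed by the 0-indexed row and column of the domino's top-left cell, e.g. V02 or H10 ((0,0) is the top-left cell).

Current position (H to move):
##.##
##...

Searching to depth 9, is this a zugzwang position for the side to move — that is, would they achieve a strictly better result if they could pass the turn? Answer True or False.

zugzwang(##.##/##..., H) = False

p1 H@[##.##/##...]: H12[##.##/####.]+1* H13[##.##/##.##]-1
p2 V@[##.##/####.] terminal -1; root [##.##/##...] d9
suppose H passes — search the same position with V to move:
pass> p1 V@[##.##/##...]: V02[#####/###..]-1*
pass> p2 H@[#####/###..]: H13[#####/#####]+1*
pass> p3 V@[#####/#####] terminal -1; root [##.##/##...] d9
for H: play +1, pass +1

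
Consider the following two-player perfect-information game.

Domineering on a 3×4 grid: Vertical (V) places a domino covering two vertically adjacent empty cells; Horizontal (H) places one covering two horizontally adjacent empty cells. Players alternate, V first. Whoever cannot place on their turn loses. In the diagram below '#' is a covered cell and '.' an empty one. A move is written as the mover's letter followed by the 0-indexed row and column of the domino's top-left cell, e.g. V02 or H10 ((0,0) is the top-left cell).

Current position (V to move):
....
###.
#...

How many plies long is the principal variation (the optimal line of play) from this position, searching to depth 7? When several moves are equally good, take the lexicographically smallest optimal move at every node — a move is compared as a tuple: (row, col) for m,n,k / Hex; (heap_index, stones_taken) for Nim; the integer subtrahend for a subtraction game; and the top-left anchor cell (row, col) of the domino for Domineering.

ply 1, V at ..../###./#... | V03=-1→...#/####/#...*; V13=-1→..../####/#..#
ply 2, H at ...#/####/#... | H00=+1→##.#/####/#...*; H01=+1→.###/####/#...; H21=+1→...#/####/###.; H22=+1→...#/####/#.##
ply 3: ##.#/####/#... is terminal -1 (V); from ..../###./#... depth 7

PV length from [..../###./#...]: 2 plies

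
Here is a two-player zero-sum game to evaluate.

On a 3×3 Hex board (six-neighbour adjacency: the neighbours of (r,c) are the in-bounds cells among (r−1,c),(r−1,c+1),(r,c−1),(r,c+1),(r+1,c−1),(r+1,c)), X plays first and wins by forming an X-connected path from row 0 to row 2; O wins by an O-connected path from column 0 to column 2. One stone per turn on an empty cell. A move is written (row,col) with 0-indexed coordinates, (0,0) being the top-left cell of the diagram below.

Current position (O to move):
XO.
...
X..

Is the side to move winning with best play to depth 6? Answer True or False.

O winning at [XO./.../X..]: False

ply 1, O at XO./.../X.. | (0,2)=-1→XOO/.../X..*; (1,0)=-1→XO./O../X..; (1,1)=-1→XO./.O./X..; (1,2)=-1→XO./..O/X..; (2,1)=-1→XO./.../XO.; (2,2)=-1→XO./.../X.O
ply 2, X at XOO/.../X.. | (1,0)=+1→XOO/X../X..*; (1,1)=-1→XOO/.X./X..; (1,2)=-1→XOO/..X/X..; (2,1)=-1→XOO/.../XX.; (2,2)=-1→XOO/.../X.X
ply 3: XOO/X../X.. is terminal -1 (O); from XO./.../X.. depth 6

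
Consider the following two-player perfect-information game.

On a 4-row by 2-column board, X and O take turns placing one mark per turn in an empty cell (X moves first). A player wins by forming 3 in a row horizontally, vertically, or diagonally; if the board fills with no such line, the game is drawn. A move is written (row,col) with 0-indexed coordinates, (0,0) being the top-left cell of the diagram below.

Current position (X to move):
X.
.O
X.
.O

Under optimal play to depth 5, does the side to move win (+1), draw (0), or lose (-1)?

value(X./.O/X./.O, X) = +1

p1 X@[X./.O/X./.O]: (0,1)[XX/.O/X./.O]-1 (1,0)[X./XO/X./.O]+1* (2,1)[X./.O/XX/.O]+0 (3,0)[X./.O/X./XO]-1
p2 O@[X./XO/X./.O] terminal -1; root [X./.O/X./.O] d5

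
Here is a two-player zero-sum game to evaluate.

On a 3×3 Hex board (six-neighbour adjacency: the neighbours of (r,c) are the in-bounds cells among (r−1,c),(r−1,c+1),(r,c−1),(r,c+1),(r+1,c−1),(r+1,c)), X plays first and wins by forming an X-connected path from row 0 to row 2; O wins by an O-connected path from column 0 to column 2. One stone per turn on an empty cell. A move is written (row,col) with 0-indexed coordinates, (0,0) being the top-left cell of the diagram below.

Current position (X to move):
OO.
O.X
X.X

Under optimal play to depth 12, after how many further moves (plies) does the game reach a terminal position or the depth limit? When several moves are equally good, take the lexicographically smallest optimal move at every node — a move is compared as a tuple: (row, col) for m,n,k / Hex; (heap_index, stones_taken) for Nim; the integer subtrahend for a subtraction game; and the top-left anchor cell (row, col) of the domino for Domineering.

PV length from [OO./O.X/X.X]: 1 ply

p1 X@[OO./O.X/X.X]: (0,2)[OOX/O.X/X.X]+1* (1,1)[OO./OXX/X.X]-1 (2,1)[OO./O.X/XXX]-1
p2 O@[OOX/O.X/X.X] terminal -1; root [OO./O.X/X.X] d12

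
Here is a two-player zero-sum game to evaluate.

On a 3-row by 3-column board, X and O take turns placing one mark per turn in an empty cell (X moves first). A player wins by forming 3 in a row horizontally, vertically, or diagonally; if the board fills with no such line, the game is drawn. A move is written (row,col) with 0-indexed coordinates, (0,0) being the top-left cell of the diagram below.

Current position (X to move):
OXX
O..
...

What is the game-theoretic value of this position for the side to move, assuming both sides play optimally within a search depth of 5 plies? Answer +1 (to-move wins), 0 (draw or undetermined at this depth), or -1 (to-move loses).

p1 X@[OXX/O../...]: (1,1)[OXX/OX./...]-1* (1,2)[OXX/O.X/...]-1 (2,0)[OXX/O../X..]-1 (2,1)[OXX/O../.X.]-1 (2,2)[OXX/O../..X]-1
p2 O@[OXX/OX./...]: (1,2)[OXX/OXO/...]-1 (2,0)[OXX/OX./O..]+1* (2,1)[OXX/OX./.O.]-1 (2,2)[OXX/OX./..O]-1
p3 X@[OXX/OX./O..] terminal -1; root [OXX/O../...] d5

value(OXX/O../..., X) = -1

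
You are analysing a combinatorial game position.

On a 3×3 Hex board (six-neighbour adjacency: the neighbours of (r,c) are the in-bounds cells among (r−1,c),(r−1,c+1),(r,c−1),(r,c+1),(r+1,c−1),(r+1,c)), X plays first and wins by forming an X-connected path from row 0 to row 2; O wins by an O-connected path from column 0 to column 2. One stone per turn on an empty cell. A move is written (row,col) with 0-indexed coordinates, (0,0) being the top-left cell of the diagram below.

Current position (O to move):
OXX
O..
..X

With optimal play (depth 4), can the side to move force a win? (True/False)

ply 1, O at OXX/O../..X | (1,1)=-1→OXX/OO./..X*; (1,2)=-1→OXX/O.O/..X; (2,0)=-1→OXX/O../O.X; (2,1)=-1→OXX/O../.OX
ply 2, X at OXX/OO./..X | (1,2)=+1→OXX/OOX/..X*; (2,0)=-1→OXX/OO./X.X; (2,1)=-1→OXX/OO./.XX
ply 3: OXX/OOX/..X is terminal -1 (O); from OXX/O../..X depth 4

O winning at [OXX/O../..X]: False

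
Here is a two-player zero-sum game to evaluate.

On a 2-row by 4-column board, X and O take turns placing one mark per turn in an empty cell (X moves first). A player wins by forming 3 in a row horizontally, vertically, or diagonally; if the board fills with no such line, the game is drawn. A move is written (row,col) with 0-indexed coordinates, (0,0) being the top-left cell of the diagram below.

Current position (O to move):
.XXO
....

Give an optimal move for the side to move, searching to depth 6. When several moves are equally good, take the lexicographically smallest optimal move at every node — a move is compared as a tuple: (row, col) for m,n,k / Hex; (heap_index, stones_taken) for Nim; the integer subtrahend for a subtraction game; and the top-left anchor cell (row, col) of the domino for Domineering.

p1 O@[.XXO/....]: (0,0)[OXXO/....]+0* (1,0)[.XXO/O...]-1 (1,1)[.XXO/.O..]-1 (1,2)[.XXO/..O.]-1 (1,3)[.XXO/...O]-1
p2 X@[OXXO/....]: (1,0)[OXXO/X...]+0* (1,1)[OXXO/.X..]+0 (1,2)[OXXO/..X.]+0 (1,3)[OXXO/...X]+0
p3 O@[OXXO/X...]: (1,1)[OXXO/XO..]+0* (1,2)[OXXO/X.O.]+0 (1,3)[OXXO/X..O]+0
p4 X@[OXXO/XO..]: (1,2)[OXXO/XOX.]+0* (1,3)[OXXO/XO.X]+0
p5 O@[OXXO/XOX.]: (1,3)[OXXO/XOXO]+0*
p6 X@[OXXO/XOXO] terminal +0; root [.XXO/....] d6

O's best at [.XXO/....]: (0,0)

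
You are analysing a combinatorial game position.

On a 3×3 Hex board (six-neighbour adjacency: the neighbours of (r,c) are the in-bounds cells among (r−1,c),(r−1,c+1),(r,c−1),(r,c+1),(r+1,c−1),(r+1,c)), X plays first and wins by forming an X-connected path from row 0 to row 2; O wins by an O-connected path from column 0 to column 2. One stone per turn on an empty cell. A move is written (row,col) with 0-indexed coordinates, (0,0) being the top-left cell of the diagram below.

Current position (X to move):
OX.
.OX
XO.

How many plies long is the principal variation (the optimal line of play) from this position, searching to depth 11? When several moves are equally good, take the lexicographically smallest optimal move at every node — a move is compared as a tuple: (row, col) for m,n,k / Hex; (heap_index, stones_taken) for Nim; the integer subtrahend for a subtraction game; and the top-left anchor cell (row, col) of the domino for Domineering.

PV length from [OX./.OX/XO.]: 3 plies

p1 X@[OX./.OX/XO.]: (0,2)[OXX/.OX/XO.]+1* (1,0)[OX./XOX/XO.]+1 (2,2)[OX./.OX/XOX]+1
p2 O@[OXX/.OX/XO.]: (1,0)[OXX/OOX/XO.]-1* (2,2)[OXX/.OX/XOO]-1
p3 X@[OXX/OOX/XO.]: (2,2)[OXX/OOX/XOX]+1*
p4 O@[OXX/OOX/XOX] terminal -1; root [OX./.OX/XO.] d11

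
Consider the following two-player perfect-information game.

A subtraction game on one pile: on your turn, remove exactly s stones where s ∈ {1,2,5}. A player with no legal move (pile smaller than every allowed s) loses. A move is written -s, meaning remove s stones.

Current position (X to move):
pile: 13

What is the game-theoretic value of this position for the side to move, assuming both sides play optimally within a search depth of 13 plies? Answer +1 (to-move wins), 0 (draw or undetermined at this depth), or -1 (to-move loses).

p1 X@[13]: -1[12]+1* -2[11]-1 -5[8]-1
p2 O@[12]: -1[11]-1* -2[10]-1 -5[7]-1
p3 X@[11]: -1[10]-1 -2[9]+1* -5[6]+1
p4 O@[9]: -1[8]-1* -2[7]-1 -5[4]-1
p5 X@[8]: -1[7]-1 -2[6]+1* -5[3]+1
p6 O@[6]: -1[5]-1* -2[4]-1 -5[1]-1
p7 X@[5]: -1[4]-1 -2[3]+1* -5[0]+1
p8 O@[3]: -1[2]-1* -2[1]-1
p9 X@[2]: -1[1]-1 -2[0]+1*
p10 O@[0] terminal -1; root [13] d13

value(13, X) = +1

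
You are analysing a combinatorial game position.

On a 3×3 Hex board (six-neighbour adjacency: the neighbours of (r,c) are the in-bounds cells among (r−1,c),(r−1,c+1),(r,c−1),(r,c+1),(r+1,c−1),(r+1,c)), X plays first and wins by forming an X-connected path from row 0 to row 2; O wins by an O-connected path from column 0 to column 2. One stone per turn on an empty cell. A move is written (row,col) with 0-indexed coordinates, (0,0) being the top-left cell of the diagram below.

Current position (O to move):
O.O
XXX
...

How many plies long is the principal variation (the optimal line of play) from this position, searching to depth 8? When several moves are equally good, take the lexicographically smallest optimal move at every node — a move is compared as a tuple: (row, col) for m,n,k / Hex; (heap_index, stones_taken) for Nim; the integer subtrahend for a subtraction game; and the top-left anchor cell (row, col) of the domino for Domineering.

PV length from [O.O/XXX/...]: 1 ply

ply 1, O at O.O/XXX/... | (0,1)=+1→OOO/XXX/...*; (2,0)=-1→O.O/XXX/O..; (2,1)=-1→O.O/XXX/.O.; (2,2)=-1→O.O/XXX/..O
ply 2: OOO/XXX/... is terminal -1 (X); from O.O/XXX/... depth 8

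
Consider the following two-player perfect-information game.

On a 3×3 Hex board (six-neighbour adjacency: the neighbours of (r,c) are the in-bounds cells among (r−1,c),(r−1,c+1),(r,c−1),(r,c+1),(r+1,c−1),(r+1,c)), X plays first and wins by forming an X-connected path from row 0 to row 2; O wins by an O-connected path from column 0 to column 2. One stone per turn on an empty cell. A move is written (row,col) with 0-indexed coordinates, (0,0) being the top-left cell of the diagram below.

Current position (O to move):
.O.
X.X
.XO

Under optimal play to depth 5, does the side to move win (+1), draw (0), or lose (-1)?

p1 O@[.O./X.X/.XO]: (0,0)[OO./X.X/.XO]-1* (0,2)[.OO/X.X/.XO]-1 (1,1)[.O./XOX/.XO]-1 (2,0)[.O./X.X/OXO]-1
p2 X@[OO./X.X/.XO]: (0,2)[OOX/X.X/.XO]+1* (1,1)[OO./XXX/.XO]-1 (2,0)[OO./X.X/XXO]-1
p3 O@[OOX/X.X/.XO] terminal -1; root [.O./X.X/.XO] d5

value(.O./X.X/.XO, O) = -1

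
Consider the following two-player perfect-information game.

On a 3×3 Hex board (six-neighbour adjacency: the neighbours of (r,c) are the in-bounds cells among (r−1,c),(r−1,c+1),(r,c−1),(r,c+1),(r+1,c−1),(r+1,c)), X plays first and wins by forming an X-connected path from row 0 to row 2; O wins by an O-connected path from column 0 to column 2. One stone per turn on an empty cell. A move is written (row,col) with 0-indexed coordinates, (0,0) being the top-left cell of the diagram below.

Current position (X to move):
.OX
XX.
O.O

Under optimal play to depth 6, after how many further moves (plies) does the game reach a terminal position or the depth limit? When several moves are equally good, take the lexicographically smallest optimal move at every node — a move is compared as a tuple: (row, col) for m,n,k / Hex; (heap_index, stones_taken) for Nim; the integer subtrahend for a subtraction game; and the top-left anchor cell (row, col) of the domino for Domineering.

p1 X@[.OX/XX./O.O]: (0,0)[XOX/XX./O.O]-1 (1,2)[.OX/XXX/O.O]-1 (2,1)[.OX/XX./OXO]+1*
p2 O@[.OX/XX./OXO] terminal -1; root [.OX/XX./O.O] d6

PV length from [.OX/XX./O.O]: 1 ply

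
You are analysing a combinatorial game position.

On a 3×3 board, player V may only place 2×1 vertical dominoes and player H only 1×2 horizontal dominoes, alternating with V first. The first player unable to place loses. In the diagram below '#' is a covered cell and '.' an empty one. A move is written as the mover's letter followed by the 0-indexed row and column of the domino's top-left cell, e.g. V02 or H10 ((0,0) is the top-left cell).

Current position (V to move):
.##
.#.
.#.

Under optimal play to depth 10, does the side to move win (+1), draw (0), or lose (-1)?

value(.##/.#./.#., V) = +1

[.##/.#./.#.] V move#1: V00:+1/###/##./.#.*, V10:+1/.##/##./##., V12:+1/.##/.##/.##
[###/##./.#.] end (terminal -1, H#2); searched .##/.#./.#. to 10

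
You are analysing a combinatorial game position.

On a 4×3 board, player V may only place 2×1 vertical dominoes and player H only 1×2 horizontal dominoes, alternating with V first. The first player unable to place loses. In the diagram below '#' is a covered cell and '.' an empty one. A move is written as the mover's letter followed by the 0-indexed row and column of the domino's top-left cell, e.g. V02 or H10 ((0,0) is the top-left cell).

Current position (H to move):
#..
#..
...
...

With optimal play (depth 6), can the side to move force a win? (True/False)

[#../#../.../...] H move#1: H01:-1/###/#../.../...*, H11:-1/#../###/.../..., H20:-1/#../#../##./..., H21:-1/#../#../.##/..., H30:-1/#../#../.../##., H31:-1/#../#../.../.##
[###/#../.../...] V move#2: V11:+1/###/##./.#./...*, V12:-1/###/#.#/..#/..., V20:-1/###/#../#../#.., V21:+1/###/#../.#./.#., V22:-1/###/#../..#/..#
[###/##./.#./...] H move#3: H30:-1/###/##./.#./##.*, H31:-1/###/##./.#./.##
[###/##./.#./##.] V move#4: V12:+1/###/###/.##/##.*, V22:+1/###/##./.##/###
[###/###/.##/##.] end (terminal -1, H#5); searched #../#../.../... to 6

H winning at [#../#../.../...]: False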